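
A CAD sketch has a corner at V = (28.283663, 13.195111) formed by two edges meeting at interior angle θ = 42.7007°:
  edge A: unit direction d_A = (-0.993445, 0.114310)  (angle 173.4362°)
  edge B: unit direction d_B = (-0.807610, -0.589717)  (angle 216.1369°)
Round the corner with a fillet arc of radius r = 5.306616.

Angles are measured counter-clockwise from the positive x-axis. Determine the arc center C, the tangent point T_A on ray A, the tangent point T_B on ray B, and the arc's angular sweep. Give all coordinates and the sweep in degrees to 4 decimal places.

center=(14.1905,9.4751) T_A=(14.7971,14.7469) T_B=(17.3199,5.1894) sweep=137.2993

bisector direction at 194.7866° = (-0.966883,-0.255219)
center distance |VC| = r/sin(θ/2) = 5.306616/sin(21.3503°) = 14.575819
C = V + |VC|·bis = (14.1905,9.4751)
T_A = V + ((C−V)·d_A)·d_A = V + 13.5755·d_A = (14.7971,14.7469)
T_B = V + ((C−V)·d_B)·d_B = V + 13.5755·d_B = (17.3199,5.1894)
sweep = 180° − θ = 137.2993°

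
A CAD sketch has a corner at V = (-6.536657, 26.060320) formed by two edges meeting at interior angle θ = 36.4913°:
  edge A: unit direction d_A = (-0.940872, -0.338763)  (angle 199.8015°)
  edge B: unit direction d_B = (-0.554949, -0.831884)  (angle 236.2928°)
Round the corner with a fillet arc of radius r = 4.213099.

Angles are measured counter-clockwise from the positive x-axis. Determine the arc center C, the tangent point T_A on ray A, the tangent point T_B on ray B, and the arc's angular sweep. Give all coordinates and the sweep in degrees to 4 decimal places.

center=(-17.1337,17.7670) T_A=(-18.5609,21.7310) T_B=(-13.6288,15.4289) sweep=143.5087

bisector direction at 218.0472° = (-0.787504,-0.616310)
center distance |VC| = r/sin(θ/2) = 4.213099/sin(18.2457°) = 13.456438
C = V + |VC|·bis = (-17.1337,17.7670)
T_A = V + ((C−V)·d_A)·d_A = V + 12.7799·d_A = (-18.5609,21.7310)
T_B = V + ((C−V)·d_B)·d_B = V + 12.7799·d_B = (-13.6288,15.4289)
sweep = 180° − θ = 143.5087°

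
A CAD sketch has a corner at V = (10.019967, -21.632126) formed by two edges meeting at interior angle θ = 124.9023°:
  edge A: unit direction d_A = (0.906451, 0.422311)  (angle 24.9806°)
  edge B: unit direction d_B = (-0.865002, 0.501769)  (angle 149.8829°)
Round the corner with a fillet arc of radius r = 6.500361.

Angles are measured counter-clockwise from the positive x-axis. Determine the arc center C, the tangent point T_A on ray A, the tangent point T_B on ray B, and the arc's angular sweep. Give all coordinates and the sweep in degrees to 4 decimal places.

bisector direction at 87.4318° = (0.044809,0.998996)
center distance |VC| = r/sin(θ/2) = 6.500361/sin(62.4511°) = 7.331646
C = V + |VC|·bis = (10.3485,-14.3078)
T_A = V + ((C−V)·d_A)·d_A = V + 3.3909·d_A = (13.0937,-20.2001)
T_B = V + ((C−V)·d_B)·d_B = V + 3.3909·d_B = (7.0868,-19.9307)
sweep = 180° − θ = 55.0977°

center=(10.3485,-14.3078) T_A=(13.0937,-20.2001) T_B=(7.0868,-19.9307) sweep=55.0977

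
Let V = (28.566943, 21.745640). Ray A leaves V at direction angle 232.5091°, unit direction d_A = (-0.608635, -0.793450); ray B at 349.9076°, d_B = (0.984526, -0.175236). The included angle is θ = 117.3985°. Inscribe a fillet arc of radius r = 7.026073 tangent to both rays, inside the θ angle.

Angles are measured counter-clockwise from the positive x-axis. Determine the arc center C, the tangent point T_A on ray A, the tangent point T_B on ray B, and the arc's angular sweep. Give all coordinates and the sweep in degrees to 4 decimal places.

center=(31.5417,14.0797) T_A=(25.9668,18.3560) T_B=(32.7729,20.9970) sweep=62.6015

bisector direction at 291.2083° = (0.361760,-0.932271)
center distance |VC| = r/sin(θ/2) = 7.026073/sin(58.6992°) = 8.222899
C = V + |VC|·bis = (31.5417,14.0797)
T_A = V + ((C−V)·d_A)·d_A = V + 4.2720·d_A = (25.9668,18.3560)
T_B = V + ((C−V)·d_B)·d_B = V + 4.2720·d_B = (32.7729,20.9970)
sweep = 180° − θ = 62.6015°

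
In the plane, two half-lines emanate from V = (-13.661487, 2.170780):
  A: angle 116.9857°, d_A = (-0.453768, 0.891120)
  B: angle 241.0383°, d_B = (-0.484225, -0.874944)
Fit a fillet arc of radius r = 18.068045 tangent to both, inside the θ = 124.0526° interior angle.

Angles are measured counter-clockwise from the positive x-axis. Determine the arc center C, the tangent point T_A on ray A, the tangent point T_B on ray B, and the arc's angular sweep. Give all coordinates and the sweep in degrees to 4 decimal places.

center=(-34.1168,2.5235) T_A=(-18.0160,10.7222) T_B=(-18.3083,-6.2255) sweep=55.9474

bisector direction at 179.0120° = (-0.999851,0.017243)
center distance |VC| = r/sin(θ/2) = 18.068045/sin(62.0263°) = 20.458336
C = V + |VC|·bis = (-34.1168,2.5235)
T_A = V + ((C−V)·d_A)·d_A = V + 9.5963·d_A = (-18.0160,10.7222)
T_B = V + ((C−V)·d_B)·d_B = V + 9.5963·d_B = (-18.3083,-6.2255)
sweep = 180° − θ = 55.9474°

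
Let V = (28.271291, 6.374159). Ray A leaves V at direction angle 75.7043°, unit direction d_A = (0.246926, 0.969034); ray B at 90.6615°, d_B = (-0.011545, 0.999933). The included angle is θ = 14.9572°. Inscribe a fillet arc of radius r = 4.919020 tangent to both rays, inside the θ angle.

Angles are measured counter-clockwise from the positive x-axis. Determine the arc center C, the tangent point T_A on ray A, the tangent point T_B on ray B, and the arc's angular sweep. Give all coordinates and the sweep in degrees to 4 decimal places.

center=(32.7574,43.9003) T_A=(37.5241,42.6856) T_B=(27.8387,43.8435) sweep=165.0428

bisector direction at 83.1829° = (0.118700,0.992930)
center distance |VC| = r/sin(θ/2) = 4.919020/sin(7.4786°) = 37.793299
C = V + |VC|·bis = (32.7574,43.9003)
T_A = V + ((C−V)·d_A)·d_A = V + 37.4718·d_A = (37.5241,42.6856)
T_B = V + ((C−V)·d_B)·d_B = V + 37.4718·d_B = (27.8387,43.8435)
sweep = 180° − θ = 165.0428°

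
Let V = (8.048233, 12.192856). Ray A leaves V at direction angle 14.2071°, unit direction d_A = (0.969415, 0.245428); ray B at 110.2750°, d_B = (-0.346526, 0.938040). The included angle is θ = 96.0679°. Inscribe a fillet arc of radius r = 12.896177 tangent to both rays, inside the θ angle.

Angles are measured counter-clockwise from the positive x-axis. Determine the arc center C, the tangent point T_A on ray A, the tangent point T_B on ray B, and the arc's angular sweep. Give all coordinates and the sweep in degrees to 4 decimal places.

bisector direction at 62.2411° = (0.465753,0.884915)
center distance |VC| = r/sin(θ/2) = 12.896177/sin(48.0339°) = 17.344267
C = V + |VC|·bis = (16.1264,27.5411)
T_A = V + ((C−V)·d_A)·d_A = V + 11.5979·d_A = (19.2914,15.0393)
T_B = V + ((C−V)·d_B)·d_B = V + 11.5979·d_B = (4.0292,23.0722)
sweep = 180° − θ = 83.9321°

center=(16.1264,27.5411) T_A=(19.2914,15.0393) T_B=(4.0292,23.0722) sweep=83.9321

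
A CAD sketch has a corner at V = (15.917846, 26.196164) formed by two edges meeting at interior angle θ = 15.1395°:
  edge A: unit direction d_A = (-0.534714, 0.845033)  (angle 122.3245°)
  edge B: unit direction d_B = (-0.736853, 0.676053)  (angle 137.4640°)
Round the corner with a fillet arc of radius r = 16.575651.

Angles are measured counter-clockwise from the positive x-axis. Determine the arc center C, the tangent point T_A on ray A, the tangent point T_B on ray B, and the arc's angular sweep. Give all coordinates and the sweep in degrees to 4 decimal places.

center=(-64.7845,122.7348) T_A=(-50.7775,131.5980) T_B=(-75.9905,110.5210) sweep=164.8605

bisector direction at 129.8942° = (-0.641373,0.767230)
center distance |VC| = r/sin(θ/2) = 16.575651/sin(7.5697°) = 125.827583
C = V + |VC|·bis = (-64.7845,122.7348)
T_A = V + ((C−V)·d_A)·d_A = V + 124.7310·d_A = (-50.7775,131.5980)
T_B = V + ((C−V)·d_B)·d_B = V + 124.7310·d_B = (-75.9905,110.5210)
sweep = 180° − θ = 164.8605°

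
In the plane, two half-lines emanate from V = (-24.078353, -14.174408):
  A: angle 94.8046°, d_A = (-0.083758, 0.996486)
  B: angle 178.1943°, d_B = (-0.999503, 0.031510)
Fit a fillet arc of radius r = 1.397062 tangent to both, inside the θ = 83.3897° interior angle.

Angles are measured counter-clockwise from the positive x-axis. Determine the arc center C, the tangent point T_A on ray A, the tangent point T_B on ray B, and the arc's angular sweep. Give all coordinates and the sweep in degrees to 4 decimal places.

bisector direction at 136.4994° = (-0.725368,0.688362)
center distance |VC| = r/sin(θ/2) = 1.397062/sin(41.6949°) = 2.100330
C = V + |VC|·bis = (-25.6019,-12.7286)
T_A = V + ((C−V)·d_A)·d_A = V + 1.5683·d_A = (-24.2097,-12.6116)
T_B = V + ((C−V)·d_B)·d_B = V + 1.5683·d_B = (-25.6459,-14.1250)
sweep = 180° − θ = 96.6103°

center=(-25.6019,-12.7286) T_A=(-24.2097,-12.6116) T_B=(-25.6459,-14.1250) sweep=96.6103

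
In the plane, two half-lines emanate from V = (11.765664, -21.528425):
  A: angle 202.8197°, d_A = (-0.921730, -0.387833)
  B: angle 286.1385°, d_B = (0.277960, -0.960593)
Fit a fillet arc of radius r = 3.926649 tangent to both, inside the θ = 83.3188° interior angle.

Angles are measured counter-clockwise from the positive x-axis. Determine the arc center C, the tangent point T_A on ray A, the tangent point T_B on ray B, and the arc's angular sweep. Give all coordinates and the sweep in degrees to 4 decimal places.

bisector direction at 244.4791° = (-0.430840,-0.902428)
center distance |VC| = r/sin(θ/2) = 3.926649/sin(41.6594°) = 5.907390
C = V + |VC|·bis = (9.2205,-26.8594)
T_A = V + ((C−V)·d_A)·d_A = V + 4.4135·d_A = (7.6976,-23.2401)
T_B = V + ((C−V)·d_B)·d_B = V + 4.4135·d_B = (12.9924,-25.7680)
sweep = 180° − θ = 96.6812°

center=(9.2205,-26.8594) T_A=(7.6976,-23.2401) T_B=(12.9924,-25.7680) sweep=96.6812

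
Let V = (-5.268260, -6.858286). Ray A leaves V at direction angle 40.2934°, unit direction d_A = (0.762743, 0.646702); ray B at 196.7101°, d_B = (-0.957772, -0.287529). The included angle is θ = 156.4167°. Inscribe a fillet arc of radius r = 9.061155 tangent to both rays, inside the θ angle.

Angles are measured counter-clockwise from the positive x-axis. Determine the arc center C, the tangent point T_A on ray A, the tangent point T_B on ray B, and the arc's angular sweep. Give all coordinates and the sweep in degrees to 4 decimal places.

bisector direction at 118.5018° = (-0.477186,0.878803)
center distance |VC| = r/sin(θ/2) = 9.061155/sin(78.2083°) = 9.256493
C = V + |VC|·bis = (-9.6853,1.2763)
T_A = V + ((C−V)·d_A)·d_A = V + 1.8916·d_A = (-3.8255,-5.6350)
T_B = V + ((C−V)·d_B)·d_B = V + 1.8916·d_B = (-7.0800,-7.4022)
sweep = 180° − θ = 23.5833°

center=(-9.6853,1.2763) T_A=(-3.8255,-5.6350) T_B=(-7.0800,-7.4022) sweep=23.5833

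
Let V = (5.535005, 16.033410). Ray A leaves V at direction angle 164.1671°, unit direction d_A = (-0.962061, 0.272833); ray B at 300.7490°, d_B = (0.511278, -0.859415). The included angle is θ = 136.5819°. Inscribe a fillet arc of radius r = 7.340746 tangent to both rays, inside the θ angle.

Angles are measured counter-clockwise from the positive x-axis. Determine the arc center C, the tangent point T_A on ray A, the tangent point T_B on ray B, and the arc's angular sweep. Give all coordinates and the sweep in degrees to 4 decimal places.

center=(0.7205,9.7685) T_A=(2.7233,16.8308) T_B=(7.0293,13.5217) sweep=43.4181

bisector direction at 232.4580° = (-0.609342,-0.792907)
center distance |VC| = r/sin(θ/2) = 7.340746/sin(68.2909°) = 7.901141
C = V + |VC|·bis = (0.7205,9.7685)
T_A = V + ((C−V)·d_A)·d_A = V + 2.9226·d_A = (2.7233,16.8308)
T_B = V + ((C−V)·d_B)·d_B = V + 2.9226·d_B = (7.0293,13.5217)
sweep = 180° − θ = 43.4181°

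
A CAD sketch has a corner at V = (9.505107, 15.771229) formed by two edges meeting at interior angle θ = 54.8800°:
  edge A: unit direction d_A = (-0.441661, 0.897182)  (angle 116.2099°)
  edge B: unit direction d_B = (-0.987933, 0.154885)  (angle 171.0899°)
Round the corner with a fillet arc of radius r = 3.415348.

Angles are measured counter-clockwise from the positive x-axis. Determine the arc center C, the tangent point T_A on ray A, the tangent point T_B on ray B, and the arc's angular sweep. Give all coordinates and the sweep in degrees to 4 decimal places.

center=(3.5358,20.1641) T_A=(6.6000,21.6726) T_B=(3.0069,16.7900) sweep=125.1200

bisector direction at 143.6499° = (-0.805410,0.592718)
center distance |VC| = r/sin(θ/2) = 3.415348/sin(27.4400°) = 7.411466
C = V + |VC|·bis = (3.5358,20.1641)
T_A = V + ((C−V)·d_A)·d_A = V + 6.5776·d_A = (6.6000,21.6726)
T_B = V + ((C−V)·d_B)·d_B = V + 6.5776·d_B = (3.0069,16.7900)
sweep = 180° − θ = 125.1200°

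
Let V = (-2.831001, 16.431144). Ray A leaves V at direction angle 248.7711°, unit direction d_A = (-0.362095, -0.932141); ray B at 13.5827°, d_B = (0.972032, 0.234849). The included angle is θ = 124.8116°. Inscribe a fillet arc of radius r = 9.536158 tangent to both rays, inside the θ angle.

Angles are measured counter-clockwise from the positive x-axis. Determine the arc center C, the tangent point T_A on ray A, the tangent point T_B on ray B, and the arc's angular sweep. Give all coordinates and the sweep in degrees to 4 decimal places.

bisector direction at 311.1769° = (0.658386,-0.752680)
center distance |VC| = r/sin(θ/2) = 9.536158/sin(62.4058°) = 10.760116
C = V + |VC|·bis = (4.2533,8.3322)
T_A = V + ((C−V)·d_A)·d_A = V + 4.9842·d_A = (-4.6357,11.7852)
T_B = V + ((C−V)·d_B)·d_B = V + 4.9842·d_B = (2.0138,17.6017)
sweep = 180° − θ = 55.1884°

center=(4.2533,8.3322) T_A=(-4.6357,11.7852) T_B=(2.0138,17.6017) sweep=55.1884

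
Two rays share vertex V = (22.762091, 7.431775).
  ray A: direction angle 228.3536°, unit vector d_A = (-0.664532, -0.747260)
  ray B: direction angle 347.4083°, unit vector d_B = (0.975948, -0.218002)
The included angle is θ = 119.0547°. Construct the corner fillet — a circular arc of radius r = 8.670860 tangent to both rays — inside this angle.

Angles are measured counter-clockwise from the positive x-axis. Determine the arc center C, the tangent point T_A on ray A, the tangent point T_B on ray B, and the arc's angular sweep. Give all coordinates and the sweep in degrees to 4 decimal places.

bisector direction at 287.8809° = (0.307040,-0.951697)
center distance |VC| = r/sin(θ/2) = 8.670860/sin(59.5273°) = 10.060504
C = V + |VC|·bis = (25.8511,-2.1428)
T_A = V + ((C−V)·d_A)·d_A = V + 5.1020·d_A = (19.3717,3.6193)
T_B = V + ((C−V)·d_B)·d_B = V + 5.1020·d_B = (27.7413,6.3195)
sweep = 180° − θ = 60.9453°

center=(25.8511,-2.1428) T_A=(19.3717,3.6193) T_B=(27.7413,6.3195) sweep=60.9453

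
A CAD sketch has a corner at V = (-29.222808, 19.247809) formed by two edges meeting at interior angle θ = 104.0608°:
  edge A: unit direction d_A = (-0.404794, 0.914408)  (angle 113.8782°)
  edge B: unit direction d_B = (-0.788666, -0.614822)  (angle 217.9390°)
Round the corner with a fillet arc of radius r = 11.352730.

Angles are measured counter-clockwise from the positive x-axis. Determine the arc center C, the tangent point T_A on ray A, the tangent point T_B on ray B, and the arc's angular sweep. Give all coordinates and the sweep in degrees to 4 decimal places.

center=(-43.1903,22.7540) T_A=(-32.8093,27.3495) T_B=(-36.2104,13.8005) sweep=75.9392

bisector direction at 165.9086° = (-0.969909,0.243469)
center distance |VC| = r/sin(θ/2) = 11.352730/sin(52.0304°) = 14.400854
C = V + |VC|·bis = (-43.1903,22.7540)
T_A = V + ((C−V)·d_A)·d_A = V + 8.8600·d_A = (-32.8093,27.3495)
T_B = V + ((C−V)·d_B)·d_B = V + 8.8600·d_B = (-36.2104,13.8005)
sweep = 180° − θ = 75.9392°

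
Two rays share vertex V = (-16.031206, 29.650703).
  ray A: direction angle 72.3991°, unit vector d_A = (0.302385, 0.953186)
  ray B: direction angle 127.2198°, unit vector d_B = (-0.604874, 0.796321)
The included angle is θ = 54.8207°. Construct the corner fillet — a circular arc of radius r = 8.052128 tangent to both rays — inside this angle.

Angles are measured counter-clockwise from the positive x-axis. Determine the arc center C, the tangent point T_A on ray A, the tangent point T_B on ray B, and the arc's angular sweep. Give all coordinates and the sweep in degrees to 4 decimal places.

center=(-19.0112,46.8859) T_A=(-11.3360,44.4511) T_B=(-25.4232,42.0154) sweep=125.1793

bisector direction at 99.8094° = (-0.170372,0.985380)
center distance |VC| = r/sin(θ/2) = 8.052128/sin(27.4104°) = 17.490932
C = V + |VC|·bis = (-19.0112,46.8859)
T_A = V + ((C−V)·d_A)·d_A = V + 15.5273·d_A = (-11.3360,44.4511)
T_B = V + ((C−V)·d_B)·d_B = V + 15.5273·d_B = (-25.4232,42.0154)
sweep = 180° − θ = 125.1793°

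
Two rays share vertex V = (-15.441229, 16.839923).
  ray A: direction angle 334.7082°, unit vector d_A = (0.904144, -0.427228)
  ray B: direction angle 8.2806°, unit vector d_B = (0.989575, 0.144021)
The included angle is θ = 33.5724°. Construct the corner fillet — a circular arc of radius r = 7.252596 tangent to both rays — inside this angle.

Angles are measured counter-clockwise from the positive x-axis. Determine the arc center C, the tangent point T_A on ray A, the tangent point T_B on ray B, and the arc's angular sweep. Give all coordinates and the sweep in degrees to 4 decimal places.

center=(9.3953,13.1256) T_A=(6.2968,6.5682) T_B=(8.3508,20.3026) sweep=146.4276

bisector direction at 351.4944° = (0.989001,-0.147906)
center distance |VC| = r/sin(θ/2) = 7.252596/sin(16.7862°) = 25.112762
C = V + |VC|·bis = (9.3953,13.1256)
T_A = V + ((C−V)·d_A)·d_A = V + 24.0427·d_A = (6.2968,6.5682)
T_B = V + ((C−V)·d_B)·d_B = V + 24.0427·d_B = (8.3508,20.3026)
sweep = 180° − θ = 146.4276°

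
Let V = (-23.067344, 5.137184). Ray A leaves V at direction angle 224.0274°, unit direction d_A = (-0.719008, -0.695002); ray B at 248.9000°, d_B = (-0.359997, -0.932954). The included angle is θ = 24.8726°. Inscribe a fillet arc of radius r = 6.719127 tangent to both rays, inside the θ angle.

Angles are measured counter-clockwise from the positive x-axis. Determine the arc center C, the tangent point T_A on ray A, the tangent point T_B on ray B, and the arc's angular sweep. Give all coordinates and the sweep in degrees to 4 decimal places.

center=(-40.3045,-20.8694) T_A=(-44.9743,-16.0383) T_B=(-34.0358,-23.2883) sweep=155.1274

bisector direction at 236.4637° = (-0.552465,-0.833536)
center distance |VC| = r/sin(θ/2) = 6.719127/sin(12.4363°) = 31.200373
C = V + |VC|·bis = (-40.3045,-20.8694)
T_A = V + ((C−V)·d_A)·d_A = V + 30.4683·d_A = (-44.9743,-16.0383)
T_B = V + ((C−V)·d_B)·d_B = V + 30.4683·d_B = (-34.0358,-23.2883)
sweep = 180° − θ = 155.1274°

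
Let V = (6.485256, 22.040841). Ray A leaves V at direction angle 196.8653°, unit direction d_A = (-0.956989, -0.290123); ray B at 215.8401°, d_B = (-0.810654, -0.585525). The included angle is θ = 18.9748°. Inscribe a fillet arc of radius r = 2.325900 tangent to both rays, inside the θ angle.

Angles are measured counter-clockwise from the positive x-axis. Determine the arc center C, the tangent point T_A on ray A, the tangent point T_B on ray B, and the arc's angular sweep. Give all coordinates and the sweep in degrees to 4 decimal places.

center=(-6.1592,15.7771) T_A=(-6.8340,18.0030) T_B=(-4.7973,13.8916) sweep=161.0252

bisector direction at 206.3527° = (-0.896079,-0.443896)
center distance |VC| = r/sin(θ/2) = 2.325900/sin(9.4874°) = 14.110842
C = V + |VC|·bis = (-6.1592,15.7771)
T_A = V + ((C−V)·d_A)·d_A = V + 13.9178·d_A = (-6.8340,18.0030)
T_B = V + ((C−V)·d_B)·d_B = V + 13.9178·d_B = (-4.7973,13.8916)
sweep = 180° − θ = 161.0252°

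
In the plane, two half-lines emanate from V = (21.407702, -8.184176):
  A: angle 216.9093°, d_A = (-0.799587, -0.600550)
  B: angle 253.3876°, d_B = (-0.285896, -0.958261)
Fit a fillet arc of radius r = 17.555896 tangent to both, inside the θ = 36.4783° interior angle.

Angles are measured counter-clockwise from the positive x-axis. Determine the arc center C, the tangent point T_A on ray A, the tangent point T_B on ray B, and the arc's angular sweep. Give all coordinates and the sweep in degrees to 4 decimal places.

center=(-10.6462,-54.2153) T_A=(-21.1894,-40.1778) T_B=(6.1769,-59.2344) sweep=143.5217

bisector direction at 235.1484° = (-0.571452,-0.820635)
center distance |VC| = r/sin(θ/2) = 17.555896/sin(18.2391°) = 56.091999
C = V + |VC|·bis = (-10.6462,-54.2153)
T_A = V + ((C−V)·d_A)·d_A = V + 53.2738·d_A = (-21.1894,-40.1778)
T_B = V + ((C−V)·d_B)·d_B = V + 53.2738·d_B = (6.1769,-59.2344)
sweep = 180° − θ = 143.5217°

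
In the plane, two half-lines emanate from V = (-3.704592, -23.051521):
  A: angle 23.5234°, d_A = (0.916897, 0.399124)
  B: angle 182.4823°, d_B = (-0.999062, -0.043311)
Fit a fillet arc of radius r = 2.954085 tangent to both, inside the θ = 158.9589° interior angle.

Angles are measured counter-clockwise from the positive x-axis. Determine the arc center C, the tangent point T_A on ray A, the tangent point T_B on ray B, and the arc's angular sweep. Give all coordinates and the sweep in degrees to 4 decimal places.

center=(-4.3806,-20.1240) T_A=(-3.2016,-22.8326) T_B=(-4.2527,-23.0753) sweep=21.0411

bisector direction at 103.0028° = (-0.225000,0.974359)
center distance |VC| = r/sin(θ/2) = 2.954085/sin(79.4794°) = 3.004594
C = V + |VC|·bis = (-4.3806,-20.1240)
T_A = V + ((C−V)·d_A)·d_A = V + 0.5486·d_A = (-3.2016,-22.8326)
T_B = V + ((C−V)·d_B)·d_B = V + 0.5486·d_B = (-4.2527,-23.0753)
sweep = 180° − θ = 21.0411°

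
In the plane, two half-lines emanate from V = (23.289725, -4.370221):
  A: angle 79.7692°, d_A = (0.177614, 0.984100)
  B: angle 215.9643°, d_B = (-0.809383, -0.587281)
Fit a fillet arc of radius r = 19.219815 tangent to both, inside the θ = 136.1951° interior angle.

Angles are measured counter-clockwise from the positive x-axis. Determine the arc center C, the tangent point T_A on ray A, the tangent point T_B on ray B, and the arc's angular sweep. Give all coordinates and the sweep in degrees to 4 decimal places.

bisector direction at 147.8667° = (-0.846813,0.531890)
center distance |VC| = r/sin(θ/2) = 19.219815/sin(68.0975°) = 20.715019
C = V + |VC|·bis = (5.7480,6.6479)
T_A = V + ((C−V)·d_A)·d_A = V + 7.7273·d_A = (24.6622,3.2342)
T_B = V + ((C−V)·d_B)·d_B = V + 7.7273·d_B = (17.0354,-8.9083)
sweep = 180° − θ = 43.8049°

center=(5.7480,6.6479) T_A=(24.6622,3.2342) T_B=(17.0354,-8.9083) sweep=43.8049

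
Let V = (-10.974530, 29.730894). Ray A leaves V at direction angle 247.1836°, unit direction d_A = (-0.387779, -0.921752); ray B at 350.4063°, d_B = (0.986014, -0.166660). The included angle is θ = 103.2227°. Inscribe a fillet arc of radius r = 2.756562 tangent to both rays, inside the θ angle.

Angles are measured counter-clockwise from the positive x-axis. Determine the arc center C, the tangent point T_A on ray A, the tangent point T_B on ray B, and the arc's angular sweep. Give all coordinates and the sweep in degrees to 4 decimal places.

bisector direction at 298.7950° = (0.481676,-0.876349)
center distance |VC| = r/sin(θ/2) = 2.756562/sin(51.6114°) = 3.516846
C = V + |VC|·bis = (-9.2805,26.6489)
T_A = V + ((C−V)·d_A)·d_A = V + 2.1839·d_A = (-11.8214,27.7178)
T_B = V + ((C−V)·d_B)·d_B = V + 2.1839·d_B = (-8.8211,29.3669)
sweep = 180° − θ = 76.7773°

center=(-9.2805,26.6489) T_A=(-11.8214,27.7178) T_B=(-8.8211,29.3669) sweep=76.7773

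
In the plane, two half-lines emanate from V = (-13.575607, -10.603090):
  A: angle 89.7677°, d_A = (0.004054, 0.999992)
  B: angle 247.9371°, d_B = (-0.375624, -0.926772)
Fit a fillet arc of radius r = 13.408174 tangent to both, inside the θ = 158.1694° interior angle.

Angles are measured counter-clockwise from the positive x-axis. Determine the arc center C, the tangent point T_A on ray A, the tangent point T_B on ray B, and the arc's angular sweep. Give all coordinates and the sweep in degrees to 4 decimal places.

bisector direction at 168.8524° = (-0.981132,0.193337)
center distance |VC| = r/sin(θ/2) = 13.408174/sin(79.0847°) = 13.655222
C = V + |VC|·bis = (-26.9732,-7.9630)
T_A = V + ((C−V)·d_A)·d_A = V + 2.5857·d_A = (-13.5651,-8.0174)
T_B = V + ((C−V)·d_B)·d_B = V + 2.5857·d_B = (-14.5469,-12.9995)
sweep = 180° − θ = 21.8306°

center=(-26.9732,-7.9630) T_A=(-13.5651,-8.0174) T_B=(-14.5469,-12.9995) sweep=21.8306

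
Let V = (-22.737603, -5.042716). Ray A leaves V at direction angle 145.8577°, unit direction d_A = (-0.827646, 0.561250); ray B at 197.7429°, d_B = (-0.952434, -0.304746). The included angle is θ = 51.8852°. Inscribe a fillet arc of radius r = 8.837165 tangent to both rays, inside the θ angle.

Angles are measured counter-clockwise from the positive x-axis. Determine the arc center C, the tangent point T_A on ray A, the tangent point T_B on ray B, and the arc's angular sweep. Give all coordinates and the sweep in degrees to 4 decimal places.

center=(-42.7317,-2.1616) T_A=(-37.7718,5.1524) T_B=(-40.0386,-10.5784) sweep=128.1148

bisector direction at 171.8003° = (-0.989777,0.142624)
center distance |VC| = r/sin(θ/2) = 8.837165/sin(25.9426°) = 20.200596
C = V + |VC|·bis = (-42.7317,-2.1616)
T_A = V + ((C−V)·d_A)·d_A = V + 18.1650·d_A = (-37.7718,5.1524)
T_B = V + ((C−V)·d_B)·d_B = V + 18.1650·d_B = (-40.0386,-10.5784)
sweep = 180° − θ = 128.1148°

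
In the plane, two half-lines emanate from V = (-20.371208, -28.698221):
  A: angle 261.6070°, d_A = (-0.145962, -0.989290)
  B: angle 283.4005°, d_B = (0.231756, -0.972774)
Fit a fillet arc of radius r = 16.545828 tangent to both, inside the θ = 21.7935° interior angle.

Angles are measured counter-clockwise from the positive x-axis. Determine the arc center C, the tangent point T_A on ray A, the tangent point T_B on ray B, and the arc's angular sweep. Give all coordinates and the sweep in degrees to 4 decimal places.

bisector direction at 272.5038° = (0.043685,-0.999045)
center distance |VC| = r/sin(θ/2) = 16.545828/sin(10.8968°) = 87.525659
C = V + |VC|·bis = (-16.5477,-116.1403)
T_A = V + ((C−V)·d_A)·d_A = V + 85.9475·d_A = (-32.9163,-113.7253)
T_B = V + ((C−V)·d_B)·d_B = V + 85.9475·d_B = (-0.4523,-112.3057)
sweep = 180° − θ = 158.2065°

center=(-16.5477,-116.1403) T_A=(-32.9163,-113.7253) T_B=(-0.4523,-112.3057) sweep=158.2065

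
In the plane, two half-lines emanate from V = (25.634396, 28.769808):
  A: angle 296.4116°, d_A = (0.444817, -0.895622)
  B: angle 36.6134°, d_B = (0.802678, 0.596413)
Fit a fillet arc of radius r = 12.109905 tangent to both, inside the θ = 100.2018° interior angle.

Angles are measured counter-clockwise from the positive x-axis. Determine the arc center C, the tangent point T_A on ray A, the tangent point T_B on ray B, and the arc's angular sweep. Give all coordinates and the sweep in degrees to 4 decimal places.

center=(40.9841,25.0882) T_A=(30.1382,19.7015) T_B=(33.7616,34.8086) sweep=79.7982

bisector direction at 346.5125° = (0.972421,-0.233233)
center distance |VC| = r/sin(θ/2) = 12.109905/sin(50.1009°) = 15.785057
C = V + |VC|·bis = (40.9841,25.0882)
T_A = V + ((C−V)·d_A)·d_A = V + 10.1251·d_A = (30.1382,19.7015)
T_B = V + ((C−V)·d_B)·d_B = V + 10.1251·d_B = (33.7616,34.8086)
sweep = 180° − θ = 79.7982°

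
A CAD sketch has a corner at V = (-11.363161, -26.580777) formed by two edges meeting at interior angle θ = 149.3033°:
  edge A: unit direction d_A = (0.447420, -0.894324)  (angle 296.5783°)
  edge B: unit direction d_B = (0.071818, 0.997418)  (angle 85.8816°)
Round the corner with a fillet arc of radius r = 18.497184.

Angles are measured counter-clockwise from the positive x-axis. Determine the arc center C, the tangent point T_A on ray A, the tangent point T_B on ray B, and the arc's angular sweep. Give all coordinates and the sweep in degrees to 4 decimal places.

center=(7.4509,-22.8453) T_A=(-9.0916,-31.1213) T_B=(-10.9985,-21.5168) sweep=30.6967

bisector direction at 11.2300° = (0.980853,0.194747)
center distance |VC| = r/sin(θ/2) = 18.497184/sin(74.6517°) = 19.181296
C = V + |VC|·bis = (7.4509,-22.8453)
T_A = V + ((C−V)·d_A)·d_A = V + 5.0770·d_A = (-9.0916,-31.1213)
T_B = V + ((C−V)·d_B)·d_B = V + 5.0770·d_B = (-10.9985,-21.5168)
sweep = 180° − θ = 30.6967°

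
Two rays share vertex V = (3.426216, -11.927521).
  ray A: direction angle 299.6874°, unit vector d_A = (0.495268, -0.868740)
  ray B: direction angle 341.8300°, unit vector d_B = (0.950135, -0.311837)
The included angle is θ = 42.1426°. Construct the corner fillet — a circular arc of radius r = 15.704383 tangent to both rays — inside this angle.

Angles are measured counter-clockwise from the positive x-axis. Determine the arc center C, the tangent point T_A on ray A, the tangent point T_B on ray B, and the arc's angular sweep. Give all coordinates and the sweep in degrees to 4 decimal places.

center=(37.2562,-39.5592) T_A=(23.6131,-47.3371) T_B=(42.1534,-24.6379) sweep=137.8574

bisector direction at 320.7587° = (0.774489,-0.632588)
center distance |VC| = r/sin(θ/2) = 15.704383/sin(21.0713°) = 43.680382
C = V + |VC|·bis = (37.2562,-39.5592)
T_A = V + ((C−V)·d_A)·d_A = V + 40.7596·d_A = (23.6131,-47.3371)
T_B = V + ((C−V)·d_B)·d_B = V + 40.7596·d_B = (42.1534,-24.6379)
sweep = 180° − θ = 137.8574°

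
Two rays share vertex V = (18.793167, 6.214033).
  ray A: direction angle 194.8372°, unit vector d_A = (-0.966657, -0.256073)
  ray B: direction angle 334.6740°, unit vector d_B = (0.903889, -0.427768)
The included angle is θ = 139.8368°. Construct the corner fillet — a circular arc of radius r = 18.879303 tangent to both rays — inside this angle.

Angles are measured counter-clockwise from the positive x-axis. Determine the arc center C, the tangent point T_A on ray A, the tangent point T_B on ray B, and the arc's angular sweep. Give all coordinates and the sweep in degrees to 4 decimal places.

center=(16.9558,-13.8032) T_A=(12.1213,4.4466) T_B=(25.0318,3.2616) sweep=40.1632

bisector direction at 264.7556° = (-0.091404,-0.995814)
center distance |VC| = r/sin(θ/2) = 18.879303/sin(69.9184°) = 20.101375
C = V + |VC|·bis = (16.9558,-13.8032)
T_A = V + ((C−V)·d_A)·d_A = V + 6.9020·d_A = (12.1213,4.4466)
T_B = V + ((C−V)·d_B)·d_B = V + 6.9020·d_B = (25.0318,3.2616)
sweep = 180° − θ = 40.1632°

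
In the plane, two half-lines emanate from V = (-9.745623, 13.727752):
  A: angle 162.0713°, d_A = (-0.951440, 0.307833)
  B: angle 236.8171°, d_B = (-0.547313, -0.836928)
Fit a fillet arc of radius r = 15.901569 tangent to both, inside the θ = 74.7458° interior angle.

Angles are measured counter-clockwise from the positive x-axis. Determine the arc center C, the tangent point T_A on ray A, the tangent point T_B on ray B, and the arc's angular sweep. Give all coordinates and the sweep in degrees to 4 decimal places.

center=(-34.4485,5.0071) T_A=(-29.5535,20.1365) T_B=(-21.1400,-3.6961) sweep=105.2542

bisector direction at 199.4442° = (-0.942966,-0.332889)
center distance |VC| = r/sin(θ/2) = 15.901569/sin(37.3729°) = 26.196982
C = V + |VC|·bis = (-34.4485,5.0071)
T_A = V + ((C−V)·d_A)·d_A = V + 20.8188·d_A = (-29.5535,20.1365)
T_B = V + ((C−V)·d_B)·d_B = V + 20.8188·d_B = (-21.1400,-3.6961)
sweep = 180° − θ = 105.2542°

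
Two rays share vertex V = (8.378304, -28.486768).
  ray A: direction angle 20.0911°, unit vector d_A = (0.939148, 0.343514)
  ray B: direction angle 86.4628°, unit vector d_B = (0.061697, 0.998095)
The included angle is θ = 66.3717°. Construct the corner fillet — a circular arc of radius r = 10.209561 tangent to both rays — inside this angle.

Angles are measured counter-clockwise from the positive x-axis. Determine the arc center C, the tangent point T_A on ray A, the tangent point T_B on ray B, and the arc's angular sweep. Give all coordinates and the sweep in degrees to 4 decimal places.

bisector direction at 53.2770° = (0.597948,0.801535)
center distance |VC| = r/sin(θ/2) = 10.209561/sin(33.1859°) = 18.652487
C = V + |VC|·bis = (19.5315,-13.5361)
T_A = V + ((C−V)·d_A)·d_A = V + 15.6103·d_A = (23.0386,-23.1244)
T_B = V + ((C−V)·d_B)·d_B = V + 15.6103·d_B = (9.3414,-12.9062)
sweep = 180° − θ = 113.6283°

center=(19.5315,-13.5361) T_A=(23.0386,-23.1244) T_B=(9.3414,-12.9062) sweep=113.6283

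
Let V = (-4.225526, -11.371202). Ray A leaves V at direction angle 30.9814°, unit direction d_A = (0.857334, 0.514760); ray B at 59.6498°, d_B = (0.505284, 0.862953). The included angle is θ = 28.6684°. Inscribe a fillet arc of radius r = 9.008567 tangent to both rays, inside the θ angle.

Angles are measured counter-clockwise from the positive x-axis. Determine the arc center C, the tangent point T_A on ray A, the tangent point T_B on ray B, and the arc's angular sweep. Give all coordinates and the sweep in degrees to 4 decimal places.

center=(21.3618,14.4995) T_A=(25.9990,6.7762) T_B=(13.5878,19.0514) sweep=151.3316

bisector direction at 45.3156° = (0.703201,0.710991)
center distance |VC| = r/sin(θ/2) = 9.008567/sin(14.3342°) = 36.386875
C = V + |VC|·bis = (21.3618,14.4995)
T_A = V + ((C−V)·d_A)·d_A = V + 35.2541·d_A = (25.9990,6.7762)
T_B = V + ((C−V)·d_B)·d_B = V + 35.2541·d_B = (13.5878,19.0514)
sweep = 180° − θ = 151.3316°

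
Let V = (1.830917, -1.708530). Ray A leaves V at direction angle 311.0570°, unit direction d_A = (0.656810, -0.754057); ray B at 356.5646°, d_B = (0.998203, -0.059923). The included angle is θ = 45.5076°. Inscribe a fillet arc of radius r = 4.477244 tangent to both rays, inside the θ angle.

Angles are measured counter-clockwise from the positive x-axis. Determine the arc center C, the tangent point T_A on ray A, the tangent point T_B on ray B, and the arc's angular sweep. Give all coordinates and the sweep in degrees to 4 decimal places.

bisector direction at 333.8108° = (0.897342,-0.441337)
center distance |VC| = r/sin(θ/2) = 4.477244/sin(22.7538°) = 11.575922
C = V + |VC|·bis = (12.2185,-6.8174)
T_A = V + ((C−V)·d_A)·d_A = V + 10.6750·d_A = (8.8424,-9.7581)
T_B = V + ((C−V)·d_B)·d_B = V + 10.6750·d_B = (12.4868,-2.3482)
sweep = 180° − θ = 134.4924°

center=(12.2185,-6.8174) T_A=(8.8424,-9.7581) T_B=(12.4868,-2.3482) sweep=134.4924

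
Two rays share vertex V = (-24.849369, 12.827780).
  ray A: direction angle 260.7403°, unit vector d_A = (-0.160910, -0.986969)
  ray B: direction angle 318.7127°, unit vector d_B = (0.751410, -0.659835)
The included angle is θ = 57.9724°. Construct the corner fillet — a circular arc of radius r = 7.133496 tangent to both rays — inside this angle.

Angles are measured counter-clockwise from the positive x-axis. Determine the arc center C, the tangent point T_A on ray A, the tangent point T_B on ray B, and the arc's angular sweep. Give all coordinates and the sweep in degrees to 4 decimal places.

bisector direction at 289.7265° = (0.337531,-0.941315)
center distance |VC| = r/sin(θ/2) = 7.133496/sin(28.9862°) = 14.720412
C = V + |VC|·bis = (-19.8808,-1.0288)
T_A = V + ((C−V)·d_A)·d_A = V + 12.8765·d_A = (-26.9213,0.1191)
T_B = V + ((C−V)·d_B)·d_B = V + 12.8765·d_B = (-15.1738,4.3314)
sweep = 180° − θ = 122.0276°

center=(-19.8808,-1.0288) T_A=(-26.9213,0.1191) T_B=(-15.1738,4.3314) sweep=122.0276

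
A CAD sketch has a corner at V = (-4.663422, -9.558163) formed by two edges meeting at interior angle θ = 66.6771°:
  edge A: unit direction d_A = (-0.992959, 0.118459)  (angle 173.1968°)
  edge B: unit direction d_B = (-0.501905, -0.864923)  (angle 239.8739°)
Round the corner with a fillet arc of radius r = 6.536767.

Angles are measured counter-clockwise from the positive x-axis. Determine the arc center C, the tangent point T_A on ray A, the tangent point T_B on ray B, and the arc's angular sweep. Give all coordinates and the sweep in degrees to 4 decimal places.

bisector direction at 206.5354° = (-0.894659,-0.446750)
center distance |VC| = r/sin(θ/2) = 6.536767/sin(33.3385°) = 11.894004
C = V + |VC|·bis = (-15.3045,-14.8718)
T_A = V + ((C−V)·d_A)·d_A = V + 9.9367·d_A = (-14.5302,-8.3811)
T_B = V + ((C−V)·d_B)·d_B = V + 9.9367·d_B = (-9.6507,-18.1526)
sweep = 180° − θ = 113.3229°

center=(-15.3045,-14.8718) T_A=(-14.5302,-8.3811) T_B=(-9.6507,-18.1526) sweep=113.3229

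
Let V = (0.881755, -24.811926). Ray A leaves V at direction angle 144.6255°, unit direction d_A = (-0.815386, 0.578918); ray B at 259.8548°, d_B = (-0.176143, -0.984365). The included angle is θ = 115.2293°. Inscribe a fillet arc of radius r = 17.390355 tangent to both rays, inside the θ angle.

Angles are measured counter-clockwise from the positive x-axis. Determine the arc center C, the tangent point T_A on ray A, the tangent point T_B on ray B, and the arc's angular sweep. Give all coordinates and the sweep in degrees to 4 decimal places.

bisector direction at 202.2401° = (-0.925606,-0.378489)
center distance |VC| = r/sin(θ/2) = 17.390355/sin(57.6146°) = 20.593343
C = V + |VC|·bis = (-18.1796,-32.6063)
T_A = V + ((C−V)·d_A)·d_A = V + 11.0300·d_A = (-8.1120,-18.4264)
T_B = V + ((C−V)·d_B)·d_B = V + 11.0300·d_B = (-1.0611,-35.6695)
sweep = 180° − θ = 64.7707°

center=(-18.1796,-32.6063) T_A=(-8.1120,-18.4264) T_B=(-1.0611,-35.6695) sweep=64.7707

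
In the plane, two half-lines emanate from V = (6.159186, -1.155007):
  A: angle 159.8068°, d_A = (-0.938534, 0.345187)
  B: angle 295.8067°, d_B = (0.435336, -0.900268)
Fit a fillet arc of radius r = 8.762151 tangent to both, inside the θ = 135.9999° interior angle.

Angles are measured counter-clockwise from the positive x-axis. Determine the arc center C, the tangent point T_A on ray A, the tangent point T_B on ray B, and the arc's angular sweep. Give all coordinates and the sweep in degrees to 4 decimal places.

bisector direction at 227.8067° = (-0.671633,-0.740884)
center distance |VC| = r/sin(θ/2) = 8.762151/sin(67.9999°) = 9.450288
C = V + |VC|·bis = (-0.1879,-8.1566)
T_A = V + ((C−V)·d_A)·d_A = V + 3.5401·d_A = (2.8366,0.0670)
T_B = V + ((C−V)·d_B)·d_B = V + 3.5401·d_B = (7.7003,-4.3421)
sweep = 180° − θ = 44.0001°

center=(-0.1879,-8.1566) T_A=(2.8366,0.0670) T_B=(7.7003,-4.3421) sweep=44.0001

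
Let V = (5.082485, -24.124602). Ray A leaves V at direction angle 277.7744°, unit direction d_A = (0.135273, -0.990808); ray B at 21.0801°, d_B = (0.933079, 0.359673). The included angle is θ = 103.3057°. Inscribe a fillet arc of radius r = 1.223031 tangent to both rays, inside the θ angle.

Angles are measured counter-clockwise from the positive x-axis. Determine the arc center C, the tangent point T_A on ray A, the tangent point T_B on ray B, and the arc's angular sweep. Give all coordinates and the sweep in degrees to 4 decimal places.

center=(6.4252,-24.9178) T_A=(5.2134,-25.0832) T_B=(5.9853,-23.7766) sweep=76.6943

bisector direction at 329.4273° = (0.860984,-0.508632)
center distance |VC| = r/sin(θ/2) = 1.223031/sin(51.6529°) = 1.559459
C = V + |VC|·bis = (6.4252,-24.9178)
T_A = V + ((C−V)·d_A)·d_A = V + 0.9675·d_A = (5.2134,-25.0832)
T_B = V + ((C−V)·d_B)·d_B = V + 0.9675·d_B = (5.9853,-23.7766)
sweep = 180° − θ = 76.6943°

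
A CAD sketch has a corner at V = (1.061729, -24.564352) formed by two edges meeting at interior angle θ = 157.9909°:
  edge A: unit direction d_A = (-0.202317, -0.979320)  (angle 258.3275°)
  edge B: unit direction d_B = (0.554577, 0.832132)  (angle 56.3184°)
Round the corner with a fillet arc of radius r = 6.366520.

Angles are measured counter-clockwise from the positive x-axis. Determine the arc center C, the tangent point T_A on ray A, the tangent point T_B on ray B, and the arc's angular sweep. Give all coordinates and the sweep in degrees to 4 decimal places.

bisector direction at 337.3229° = (0.922693,-0.385536)
center distance |VC| = r/sin(θ/2) = 6.366520/sin(78.9955°) = 6.485780
C = V + |VC|·bis = (7.0461,-27.0649)
T_A = V + ((C−V)·d_A)·d_A = V + 1.2381·d_A = (0.8112,-25.7768)
T_B = V + ((C−V)·d_B)·d_B = V + 1.2381·d_B = (1.7483,-23.5341)
sweep = 180° − θ = 22.0091°

center=(7.0461,-27.0649) T_A=(0.8112,-25.7768) T_B=(1.7483,-23.5341) sweep=22.0091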